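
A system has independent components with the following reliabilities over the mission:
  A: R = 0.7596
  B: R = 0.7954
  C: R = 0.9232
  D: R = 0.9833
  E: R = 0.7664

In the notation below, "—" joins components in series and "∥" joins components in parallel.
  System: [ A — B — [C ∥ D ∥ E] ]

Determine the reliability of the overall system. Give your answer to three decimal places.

0.604

Parallel (C, D, and E): 1 − (1 − 0.92320)(1 − 0.98330)(1 − 0.76640) = 0.99970
Series (A, B, and [0.99970]): 0.75960 × 0.79540 × 0.99970 = 0.604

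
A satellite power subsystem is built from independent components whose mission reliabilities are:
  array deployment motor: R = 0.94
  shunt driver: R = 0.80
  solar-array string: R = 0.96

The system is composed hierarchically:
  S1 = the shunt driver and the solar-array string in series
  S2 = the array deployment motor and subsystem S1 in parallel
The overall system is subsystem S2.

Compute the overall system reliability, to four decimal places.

Series (shunt driver and solar-array string): 0.800000 × 0.960000 = 0.768000
Parallel (array deployment motor and [0.768000]): 1 − (1 − 0.940000)(1 − 0.768000) = 0.9861

0.9861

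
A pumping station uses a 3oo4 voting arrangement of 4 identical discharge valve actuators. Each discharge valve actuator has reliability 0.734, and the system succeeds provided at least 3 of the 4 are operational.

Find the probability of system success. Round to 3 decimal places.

R = Σ_{i=3}^{4} C(4,i) p^i (1−p)^{4−i} with p = 0.734
C(4,3)·0.734^3·0.266^1 = 0.42076
C(4,4)·0.734^4·0.266^0 = 0.29026
Sum = 0.711

0.711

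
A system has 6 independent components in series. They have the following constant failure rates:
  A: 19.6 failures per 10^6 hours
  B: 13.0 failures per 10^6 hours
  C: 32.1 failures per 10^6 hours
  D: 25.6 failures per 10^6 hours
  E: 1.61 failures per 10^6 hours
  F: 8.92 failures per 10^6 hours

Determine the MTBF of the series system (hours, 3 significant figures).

9920

Series of exponential components: λ_sys = Σ λ_i
λ_sys = 0.0000196 + 0.0000130 + 0.0000321 + 0.0000256 + 0.00000161 + 0.00000892 = 1.0083e-04 /h
MTBF = 1 / λ_sys = 9920 h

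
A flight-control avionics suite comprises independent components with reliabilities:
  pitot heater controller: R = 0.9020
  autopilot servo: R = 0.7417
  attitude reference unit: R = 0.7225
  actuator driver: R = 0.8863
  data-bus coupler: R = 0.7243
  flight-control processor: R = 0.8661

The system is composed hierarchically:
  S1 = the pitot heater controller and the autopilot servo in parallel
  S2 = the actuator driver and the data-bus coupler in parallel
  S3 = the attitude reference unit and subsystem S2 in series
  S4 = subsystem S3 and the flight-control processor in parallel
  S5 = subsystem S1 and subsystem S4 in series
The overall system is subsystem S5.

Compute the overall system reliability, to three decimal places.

Parallel (pitot heater controller and autopilot servo): 1 − (1 − 0.90200)(1 − 0.74170) = 0.97469
Parallel (actuator driver and data-bus coupler): 1 − (1 − 0.88630)(1 − 0.72430) = 0.96865
Series (attitude reference unit and [0.96865]): 0.72250 × 0.96865 = 0.69985
Parallel ([0.69985] and flight-control processor): 1 − (1 − 0.69985)(1 − 0.86610) = 0.95981
Series ([0.97469] and [0.95981]): 0.97469 × 0.95981 = 0.936

0.936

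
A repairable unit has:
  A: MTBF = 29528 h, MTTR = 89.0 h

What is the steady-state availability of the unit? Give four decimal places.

0.9970

A(A) = MTBF/(MTBF+MTTR) = 29528/(29528+89.0) = 0.9970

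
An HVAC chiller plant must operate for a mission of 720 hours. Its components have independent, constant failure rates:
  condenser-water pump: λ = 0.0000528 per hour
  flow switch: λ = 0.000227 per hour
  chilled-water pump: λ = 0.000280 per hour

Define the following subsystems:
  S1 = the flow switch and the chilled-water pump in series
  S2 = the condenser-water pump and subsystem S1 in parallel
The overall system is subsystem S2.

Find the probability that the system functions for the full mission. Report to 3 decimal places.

R(condenser-water pump) = exp(−0.0000528 × 720) = 0.96270
R(flow switch) = exp(−0.000227 × 720) = 0.84922
R(chilled-water pump) = exp(−0.000280 × 720) = 0.81742
Series (flow switch and chilled-water pump): 0.84922 × 0.81742 = 0.69417
Parallel (condenser-water pump and [0.69417]): 1 − (1 − 0.96270)(1 − 0.69417) = 0.989

0.989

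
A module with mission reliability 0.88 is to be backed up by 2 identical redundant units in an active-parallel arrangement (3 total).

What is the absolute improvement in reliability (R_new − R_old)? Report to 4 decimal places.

R_before = 0.88
R_after = 1 − (1 − 0.88)^3 = 0.9983
ΔR = 0.9983 − 0.88 = 0.1183

0.1183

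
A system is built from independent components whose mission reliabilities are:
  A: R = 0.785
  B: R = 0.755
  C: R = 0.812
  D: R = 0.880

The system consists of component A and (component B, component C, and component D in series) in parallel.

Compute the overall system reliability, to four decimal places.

Series (B, C, and D): 0.755000 × 0.812000 × 0.880000 = 0.539493
Parallel (A and [0.539493]): 1 − (1 − 0.785000)(1 − 0.539493) = 0.9010

0.9010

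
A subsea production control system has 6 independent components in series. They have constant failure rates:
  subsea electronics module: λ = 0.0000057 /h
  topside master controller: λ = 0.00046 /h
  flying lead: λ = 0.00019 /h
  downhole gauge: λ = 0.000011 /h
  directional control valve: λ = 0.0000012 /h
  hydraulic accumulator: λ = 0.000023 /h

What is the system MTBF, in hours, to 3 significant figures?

Series of exponential components: λ_sys = Σ λ_i
λ_sys = 0.0000057 + 0.00046 + 0.00019 + 0.000011 + 0.0000012 + 0.000023 = 6.9090e-04 /h
MTBF = 1 / λ_sys = 1450 h

1450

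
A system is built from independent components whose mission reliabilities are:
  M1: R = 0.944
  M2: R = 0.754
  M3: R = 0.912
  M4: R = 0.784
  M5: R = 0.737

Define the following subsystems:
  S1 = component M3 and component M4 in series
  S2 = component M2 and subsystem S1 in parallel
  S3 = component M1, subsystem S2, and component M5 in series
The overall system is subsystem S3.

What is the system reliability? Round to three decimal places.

Series (M3 and M4): 0.91200 × 0.78400 = 0.71501
Parallel (M2 and [0.71501]): 1 − (1 − 0.75400)(1 − 0.71501) = 0.92989
Series (M1, [0.92989], and M5): 0.94400 × 0.92989 × 0.73700 = 0.647

0.647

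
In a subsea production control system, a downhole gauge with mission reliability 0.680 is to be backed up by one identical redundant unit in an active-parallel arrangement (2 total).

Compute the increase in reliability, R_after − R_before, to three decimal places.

0.218

R_before = 0.680
R_after = 1 − (1 − 0.680)^2 = 0.898
ΔR = 0.898 − 0.680 = 0.218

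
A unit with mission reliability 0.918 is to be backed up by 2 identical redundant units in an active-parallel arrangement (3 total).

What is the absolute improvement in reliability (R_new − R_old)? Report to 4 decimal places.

0.0814

R_before = 0.918
R_after = 1 − (1 − 0.918)^3 = 0.9994
ΔR = 0.9994 − 0.918 = 0.0814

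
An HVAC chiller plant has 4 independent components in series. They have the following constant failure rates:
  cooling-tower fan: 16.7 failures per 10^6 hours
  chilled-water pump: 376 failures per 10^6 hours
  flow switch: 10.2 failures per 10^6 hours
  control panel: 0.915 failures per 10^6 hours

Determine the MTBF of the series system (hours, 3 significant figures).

2480

Series of exponential components: λ_sys = Σ λ_i
λ_sys = 0.0000167 + 0.000376 + 0.0000102 + 0.000000915 = 4.0381e-04 /h
MTBF = 1 / λ_sys = 2480 h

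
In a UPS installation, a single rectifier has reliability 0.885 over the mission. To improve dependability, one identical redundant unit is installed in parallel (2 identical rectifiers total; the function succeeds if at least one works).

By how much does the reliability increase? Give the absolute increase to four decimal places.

0.1018

R_before = 0.885
R_after = 1 − (1 − 0.885)^2 = 0.9868
ΔR = 0.9868 − 0.885 = 0.1018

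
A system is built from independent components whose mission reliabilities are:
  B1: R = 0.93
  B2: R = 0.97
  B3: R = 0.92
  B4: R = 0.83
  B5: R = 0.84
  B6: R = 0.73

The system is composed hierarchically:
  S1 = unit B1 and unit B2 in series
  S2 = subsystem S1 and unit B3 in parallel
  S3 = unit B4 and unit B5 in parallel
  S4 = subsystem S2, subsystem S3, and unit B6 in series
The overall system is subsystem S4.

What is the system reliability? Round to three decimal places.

0.705

Series (B1 and B2): 0.93000 × 0.97000 = 0.90210
Parallel ([0.90210] and B3): 1 − (1 − 0.90210)(1 − 0.92000) = 0.99217
Parallel (B4 and B5): 1 − (1 − 0.83000)(1 − 0.84000) = 0.97280
Series ([0.99217], [0.97280], and B6): 0.99217 × 0.97280 × 0.73000 = 0.705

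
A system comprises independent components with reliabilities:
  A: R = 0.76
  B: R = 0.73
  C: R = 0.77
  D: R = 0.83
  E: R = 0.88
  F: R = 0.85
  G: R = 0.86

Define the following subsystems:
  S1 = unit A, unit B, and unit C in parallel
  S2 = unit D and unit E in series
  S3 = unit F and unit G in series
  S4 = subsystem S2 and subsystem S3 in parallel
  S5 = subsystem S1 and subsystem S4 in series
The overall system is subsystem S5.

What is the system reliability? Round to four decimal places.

0.9137

Parallel (A, B, and C): 1 − (1 − 0.760000)(1 − 0.730000)(1 − 0.770000) = 0.985096
Series (D and E): 0.830000 × 0.880000 = 0.730400
Series (F and G): 0.850000 × 0.860000 = 0.731000
Parallel ([0.730400] and [0.731000]): 1 − (1 − 0.730400)(1 − 0.731000) = 0.927478
Series ([0.985096] and [0.927478]): 0.985096 × 0.927478 = 0.9137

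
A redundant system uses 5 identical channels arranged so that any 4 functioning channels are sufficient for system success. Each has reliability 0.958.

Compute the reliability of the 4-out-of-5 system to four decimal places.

0.9838

R = Σ_{i=4}^{5} C(5,i) p^i (1−p)^{5−i} with p = 0.958
C(5,4)·0.958^4·0.042^1 = 0.176881
C(5,5)·0.958^5·0.042^0 = 0.806915
Sum = 0.9838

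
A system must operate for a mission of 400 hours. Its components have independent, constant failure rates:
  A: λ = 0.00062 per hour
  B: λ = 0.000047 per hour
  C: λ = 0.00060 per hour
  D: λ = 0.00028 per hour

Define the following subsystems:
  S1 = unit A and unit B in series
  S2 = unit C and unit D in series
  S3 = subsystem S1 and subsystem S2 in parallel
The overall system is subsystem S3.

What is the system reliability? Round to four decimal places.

R(A) = exp(−0.00062 × 400) = 0.780360
R(B) = exp(−0.000047 × 400) = 0.981376
R(C) = exp(−0.00060 × 400) = 0.786628
R(D) = exp(−0.00028 × 400) = 0.894044
Series (A and B): 0.780360 × 0.981376 = 0.765827
Series (C and D): 0.786628 × 0.894044 = 0.703280
Parallel ([0.765827] and [0.703280]): 1 − (1 − 0.765827)(1 − 0.703280) = 0.9305

0.9305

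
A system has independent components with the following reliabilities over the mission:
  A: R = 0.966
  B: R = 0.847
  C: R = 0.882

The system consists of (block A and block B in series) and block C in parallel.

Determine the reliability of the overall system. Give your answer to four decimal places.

Series (A and B): 0.966000 × 0.847000 = 0.818202
Parallel ([0.818202] and C): 1 − (1 − 0.818202)(1 − 0.882000) = 0.9785

0.9785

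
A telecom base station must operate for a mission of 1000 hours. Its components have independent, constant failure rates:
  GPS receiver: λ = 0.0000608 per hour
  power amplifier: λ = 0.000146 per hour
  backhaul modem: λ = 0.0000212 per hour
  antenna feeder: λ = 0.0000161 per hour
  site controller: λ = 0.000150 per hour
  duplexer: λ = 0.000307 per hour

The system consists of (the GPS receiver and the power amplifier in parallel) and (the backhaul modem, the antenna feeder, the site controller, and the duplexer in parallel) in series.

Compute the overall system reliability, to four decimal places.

0.9920

R(GPS receiver) = exp(−0.0000608 × 1000) = 0.941011
R(power amplifier) = exp(−0.000146 × 1000) = 0.864158
R(backhaul modem) = exp(−0.0000212 × 1000) = 0.979023
R(antenna feeder) = exp(−0.0000161 × 1000) = 0.984029
R(site controller) = exp(−0.000150 × 1000) = 0.860708
R(duplexer) = exp(−0.000307 × 1000) = 0.735651
Parallel (GPS receiver and power amplifier): 1 − (1 − 0.941011)(1 − 0.864158) = 0.991987
Parallel (backhaul modem, antenna feeder, site controller, and duplexer): 1 − (1 − 0.979023)(1 − 0.984029)(1 − 0.860708)(1 − 0.735651) = 0.999988
Series ([0.991987] and [0.999988]): 0.991987 × 0.999988 = 0.9920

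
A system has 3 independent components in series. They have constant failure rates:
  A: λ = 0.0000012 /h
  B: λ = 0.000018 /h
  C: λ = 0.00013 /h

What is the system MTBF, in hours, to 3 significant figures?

Series of exponential components: λ_sys = Σ λ_i
λ_sys = 0.0000012 + 0.000018 + 0.00013 = 1.4920e-04 /h
MTBF = 1 / λ_sys = 6700 h

6700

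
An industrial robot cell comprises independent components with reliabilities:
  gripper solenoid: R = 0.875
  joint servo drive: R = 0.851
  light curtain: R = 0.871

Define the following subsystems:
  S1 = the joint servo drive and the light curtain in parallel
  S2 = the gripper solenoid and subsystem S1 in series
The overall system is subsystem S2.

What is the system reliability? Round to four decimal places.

0.8582

Parallel (joint servo drive and light curtain): 1 − (1 − 0.851000)(1 − 0.871000) = 0.980779
Series (gripper solenoid and [0.980779]): 0.875000 × 0.980779 = 0.8582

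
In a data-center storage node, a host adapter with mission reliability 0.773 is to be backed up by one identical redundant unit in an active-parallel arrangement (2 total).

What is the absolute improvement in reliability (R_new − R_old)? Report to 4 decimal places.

R_before = 0.773
R_after = 1 − (1 − 0.773)^2 = 0.9485
ΔR = 0.9485 − 0.773 = 0.1755

0.1755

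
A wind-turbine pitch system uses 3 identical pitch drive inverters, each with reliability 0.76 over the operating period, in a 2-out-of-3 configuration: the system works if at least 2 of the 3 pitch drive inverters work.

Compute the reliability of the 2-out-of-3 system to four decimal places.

0.8548

R = Σ_{i=2}^{3} C(3,i) p^i (1−p)^{3−i} with p = 0.76
C(3,2)·0.76^2·0.24^1 = 0.415872
C(3,3)·0.76^3·0.24^0 = 0.438976
Sum = 0.8548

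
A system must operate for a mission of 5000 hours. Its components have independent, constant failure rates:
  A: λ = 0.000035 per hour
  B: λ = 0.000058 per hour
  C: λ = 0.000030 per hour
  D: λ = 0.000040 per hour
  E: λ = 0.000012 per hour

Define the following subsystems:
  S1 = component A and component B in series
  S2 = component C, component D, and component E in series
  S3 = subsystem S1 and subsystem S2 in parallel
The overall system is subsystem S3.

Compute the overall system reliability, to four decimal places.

0.8749

R(A) = exp(−0.000035 × 5000) = 0.839457
R(B) = exp(−0.000058 × 5000) = 0.748264
R(C) = exp(−0.000030 × 5000) = 0.860708
R(D) = exp(−0.000040 × 5000) = 0.818731
R(E) = exp(−0.000012 × 5000) = 0.941765
Series (A and B): 0.839457 × 0.748264 = 0.628135
Series (C, D, and E): 0.860708 × 0.818731 × 0.941765 = 0.663651
Parallel ([0.628135] and [0.663651]): 1 − (1 − 0.628135)(1 − 0.663651) = 0.8749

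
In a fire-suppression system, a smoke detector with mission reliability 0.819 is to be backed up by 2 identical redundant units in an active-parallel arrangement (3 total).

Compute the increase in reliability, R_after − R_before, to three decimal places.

0.175

R_before = 0.819
R_after = 1 − (1 − 0.819)^3 = 0.994
ΔR = 0.994 − 0.819 = 0.175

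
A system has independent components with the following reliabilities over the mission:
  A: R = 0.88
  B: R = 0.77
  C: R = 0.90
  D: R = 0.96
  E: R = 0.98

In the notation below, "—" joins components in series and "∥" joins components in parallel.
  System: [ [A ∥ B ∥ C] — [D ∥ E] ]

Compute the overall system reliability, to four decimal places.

Parallel (A, B, and C): 1 − (1 − 0.880000)(1 − 0.770000)(1 − 0.900000) = 0.997240
Parallel (D and E): 1 − (1 − 0.960000)(1 − 0.980000) = 0.999200
Series ([0.997240] and [0.999200]): 0.997240 × 0.999200 = 0.9964

0.9964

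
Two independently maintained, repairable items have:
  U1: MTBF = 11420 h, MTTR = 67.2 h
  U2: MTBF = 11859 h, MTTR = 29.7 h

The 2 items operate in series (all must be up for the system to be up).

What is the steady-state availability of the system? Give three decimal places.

0.992

A(U1) = MTBF/(MTBF+MTTR) = 11420/(11420+67.2) = 0.994150
A(U2) = MTBF/(MTBF+MTTR) = 11859/(11859+29.7) = 0.997502
Series availability: 0.994150 × 0.997502 = 0.992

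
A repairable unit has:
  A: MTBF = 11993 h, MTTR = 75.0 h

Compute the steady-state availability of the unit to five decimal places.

0.99379

A(A) = MTBF/(MTBF+MTTR) = 11993/(11993+75.0) = 0.99379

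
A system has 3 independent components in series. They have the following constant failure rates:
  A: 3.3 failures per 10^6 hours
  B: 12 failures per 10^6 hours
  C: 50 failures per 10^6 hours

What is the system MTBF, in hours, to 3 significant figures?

15300

Series of exponential components: λ_sys = Σ λ_i
λ_sys = 0.0000033 + 0.000012 + 0.000050 = 6.5300e-05 /h
MTBF = 1 / λ_sys = 15300 h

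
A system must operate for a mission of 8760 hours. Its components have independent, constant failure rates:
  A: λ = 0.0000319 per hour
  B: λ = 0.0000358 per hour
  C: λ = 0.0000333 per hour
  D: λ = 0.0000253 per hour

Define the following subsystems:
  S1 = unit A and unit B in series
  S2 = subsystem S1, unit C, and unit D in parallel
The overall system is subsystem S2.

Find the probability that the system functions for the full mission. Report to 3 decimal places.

0.977

R(A) = exp(−0.0000319 × 8760) = 0.75620
R(B) = exp(−0.0000358 × 8760) = 0.73081
R(C) = exp(−0.0000333 × 8760) = 0.74699
R(D) = exp(−0.0000253 × 8760) = 0.80121
Series (A and B): 0.75620 × 0.73081 = 0.55264
Parallel ([0.55264], C, and D): 1 − (1 − 0.55264)(1 − 0.74699)(1 − 0.80121) = 0.977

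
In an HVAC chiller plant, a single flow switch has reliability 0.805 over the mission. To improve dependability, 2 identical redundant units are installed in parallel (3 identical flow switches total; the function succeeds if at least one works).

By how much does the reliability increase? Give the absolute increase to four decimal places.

R_before = 0.805
R_after = 1 − (1 − 0.805)^3 = 0.9926
ΔR = 0.9926 − 0.805 = 0.1876

0.1876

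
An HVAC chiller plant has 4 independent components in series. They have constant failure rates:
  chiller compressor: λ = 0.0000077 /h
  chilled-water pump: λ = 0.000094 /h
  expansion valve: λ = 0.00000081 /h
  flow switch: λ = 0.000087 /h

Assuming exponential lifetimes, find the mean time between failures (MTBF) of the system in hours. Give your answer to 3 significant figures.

Series of exponential components: λ_sys = Σ λ_i
λ_sys = 0.0000077 + 0.000094 + 0.00000081 + 0.000087 = 1.8951e-04 /h
MTBF = 1 / λ_sys = 5280 h

5280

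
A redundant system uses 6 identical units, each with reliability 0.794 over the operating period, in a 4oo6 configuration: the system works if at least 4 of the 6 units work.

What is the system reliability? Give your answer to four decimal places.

0.8936

R = Σ_{i=4}^{6} C(6,i) p^i (1−p)^{6−i} with p = 0.794
C(6,4)·0.794^4·0.206^2 = 0.252993
C(6,5)·0.794^5·0.206^1 = 0.390051
C(6,6)·0.794^6·0.206^0 = 0.250567
Sum = 0.8936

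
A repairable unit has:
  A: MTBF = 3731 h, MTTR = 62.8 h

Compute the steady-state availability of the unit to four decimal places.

0.9834

A(A) = MTBF/(MTBF+MTTR) = 3731/(3731+62.8) = 0.9834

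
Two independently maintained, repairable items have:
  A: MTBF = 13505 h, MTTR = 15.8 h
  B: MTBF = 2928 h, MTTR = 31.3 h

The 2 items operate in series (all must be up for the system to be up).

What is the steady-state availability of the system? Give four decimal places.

A(A) = MTBF/(MTBF+MTTR) = 13505/(13505+15.8) = 0.998831
A(B) = MTBF/(MTBF+MTTR) = 2928/(2928+31.3) = 0.989423
Series availability: 0.998831 × 0.989423 = 0.9883

0.9883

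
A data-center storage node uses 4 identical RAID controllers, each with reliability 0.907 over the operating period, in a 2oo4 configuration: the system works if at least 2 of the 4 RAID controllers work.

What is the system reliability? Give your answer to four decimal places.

0.9970

R = Σ_{i=2}^{4} C(4,i) p^i (1−p)^{4−i} with p = 0.907
C(4,2)·0.907^2·0.093^2 = 0.042691
C(4,3)·0.907^3·0.093^1 = 0.277565
C(4,4)·0.907^4·0.093^0 = 0.676751
Sum = 0.9970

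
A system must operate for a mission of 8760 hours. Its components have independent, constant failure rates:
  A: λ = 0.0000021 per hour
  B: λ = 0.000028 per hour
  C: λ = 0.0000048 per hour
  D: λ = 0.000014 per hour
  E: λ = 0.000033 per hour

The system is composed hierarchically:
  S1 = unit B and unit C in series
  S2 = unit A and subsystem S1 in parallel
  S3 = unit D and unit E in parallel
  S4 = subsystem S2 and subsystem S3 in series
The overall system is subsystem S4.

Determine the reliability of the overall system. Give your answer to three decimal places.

0.967

R(A) = exp(−0.0000021 × 8760) = 0.98177
R(B) = exp(−0.000028 × 8760) = 0.78249
R(C) = exp(−0.0000048 × 8760) = 0.95882
R(D) = exp(−0.000014 × 8760) = 0.88458
R(E) = exp(−0.000033 × 8760) = 0.74895
Series (B and C): 0.78249 × 0.95882 = 0.75027
Parallel (A and [0.75027]): 1 − (1 − 0.98177)(1 − 0.75027) = 0.99545
Parallel (D and E): 1 − (1 − 0.88458)(1 − 0.74895) = 0.97102
Series ([0.99545] and [0.97102]): 0.99545 × 0.97102 = 0.967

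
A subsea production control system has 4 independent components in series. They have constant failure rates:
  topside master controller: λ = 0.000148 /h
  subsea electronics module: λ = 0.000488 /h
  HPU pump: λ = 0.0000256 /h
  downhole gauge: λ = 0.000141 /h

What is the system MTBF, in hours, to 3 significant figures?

Series of exponential components: λ_sys = Σ λ_i
λ_sys = 0.000148 + 0.000488 + 0.0000256 + 0.000141 = 8.0260e-04 /h
MTBF = 1 / λ_sys = 1250 h

1250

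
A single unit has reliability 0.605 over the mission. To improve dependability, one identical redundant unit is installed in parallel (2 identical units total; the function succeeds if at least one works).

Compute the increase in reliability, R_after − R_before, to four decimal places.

0.2390

R_before = 0.605
R_after = 1 − (1 − 0.605)^2 = 0.8440
ΔR = 0.8440 − 0.605 = 0.2390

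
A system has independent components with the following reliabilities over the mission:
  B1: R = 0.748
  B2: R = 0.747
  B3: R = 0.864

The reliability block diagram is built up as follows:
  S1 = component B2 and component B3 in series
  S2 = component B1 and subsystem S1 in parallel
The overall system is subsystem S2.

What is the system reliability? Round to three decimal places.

Series (B2 and B3): 0.74700 × 0.86400 = 0.64541
Parallel (B1 and [0.64541]): 1 − (1 − 0.74800)(1 − 0.64541) = 0.911

0.911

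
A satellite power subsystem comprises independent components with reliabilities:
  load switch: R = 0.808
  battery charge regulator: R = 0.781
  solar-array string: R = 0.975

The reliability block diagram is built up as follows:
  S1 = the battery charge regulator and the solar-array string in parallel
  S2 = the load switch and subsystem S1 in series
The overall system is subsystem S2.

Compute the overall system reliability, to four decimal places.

0.8036

Parallel (battery charge regulator and solar-array string): 1 − (1 − 0.781000)(1 − 0.975000) = 0.994525
Series (load switch and [0.994525]): 0.808000 × 0.994525 = 0.8036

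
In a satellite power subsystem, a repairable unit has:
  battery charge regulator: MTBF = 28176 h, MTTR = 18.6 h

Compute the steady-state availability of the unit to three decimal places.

A(battery charge regulator) = MTBF/(MTBF+MTTR) = 28176/(28176+18.6) = 0.999

0.999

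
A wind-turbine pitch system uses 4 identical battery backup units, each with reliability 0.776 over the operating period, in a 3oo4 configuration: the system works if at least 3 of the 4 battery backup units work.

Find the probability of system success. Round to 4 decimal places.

R = Σ_{i=3}^{4} C(4,i) p^i (1−p)^{4−i} with p = 0.776
C(4,3)·0.776^3·0.224^1 = 0.418691
C(4,4)·0.776^4·0.224^0 = 0.362616
Sum = 0.7813

0.7813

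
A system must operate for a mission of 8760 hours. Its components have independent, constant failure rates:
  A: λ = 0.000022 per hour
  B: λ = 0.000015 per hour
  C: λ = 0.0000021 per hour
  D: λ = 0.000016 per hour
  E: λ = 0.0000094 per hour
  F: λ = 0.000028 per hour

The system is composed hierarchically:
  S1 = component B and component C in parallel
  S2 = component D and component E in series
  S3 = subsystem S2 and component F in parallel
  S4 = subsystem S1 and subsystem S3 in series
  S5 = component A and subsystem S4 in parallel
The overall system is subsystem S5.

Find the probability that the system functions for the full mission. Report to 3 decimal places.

0.992

R(A) = exp(−0.000022 × 8760) = 0.82471
R(B) = exp(−0.000015 × 8760) = 0.87687
R(C) = exp(−0.0000021 × 8760) = 0.98177
R(D) = exp(−0.000016 × 8760) = 0.86922
R(E) = exp(−0.0000094 × 8760) = 0.92096
R(F) = exp(−0.000028 × 8760) = 0.78249
Parallel (B and C): 1 − (1 − 0.87687)(1 − 0.98177) = 0.99776
Series (D and E): 0.86922 × 0.92096 = 0.80052
Parallel ([0.80052] and F): 1 − (1 − 0.80052)(1 − 0.78249) = 0.95661
Series ([0.99776] and [0.95661]): 0.99776 × 0.95661 = 0.95447
Parallel (A and [0.95447]): 1 − (1 − 0.82471)(1 − 0.95447) = 0.992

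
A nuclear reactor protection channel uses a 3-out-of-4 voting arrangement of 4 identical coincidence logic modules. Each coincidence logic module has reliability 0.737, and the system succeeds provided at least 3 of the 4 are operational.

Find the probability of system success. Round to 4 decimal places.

R = Σ_{i=3}^{4} C(4,i) p^i (1−p)^{4−i} with p = 0.737
C(4,3)·0.737^3·0.263^1 = 0.421132
C(4,4)·0.737^4·0.263^0 = 0.295033
Sum = 0.7162

0.7162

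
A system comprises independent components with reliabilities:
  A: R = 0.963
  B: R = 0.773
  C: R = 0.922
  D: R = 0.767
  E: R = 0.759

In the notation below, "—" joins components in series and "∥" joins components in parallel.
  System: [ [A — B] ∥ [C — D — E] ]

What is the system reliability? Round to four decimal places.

Series (A and B): 0.963000 × 0.773000 = 0.744399
Series (C, D, and E): 0.922000 × 0.767000 × 0.759000 = 0.536745
Parallel ([0.744399] and [0.536745]): 1 − (1 − 0.744399)(1 − 0.536745) = 0.8816

0.8816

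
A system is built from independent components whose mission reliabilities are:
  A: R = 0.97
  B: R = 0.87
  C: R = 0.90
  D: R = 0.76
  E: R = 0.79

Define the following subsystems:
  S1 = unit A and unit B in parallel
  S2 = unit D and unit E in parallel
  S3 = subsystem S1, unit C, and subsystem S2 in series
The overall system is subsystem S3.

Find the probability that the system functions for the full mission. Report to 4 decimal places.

Parallel (A and B): 1 − (1 − 0.970000)(1 − 0.870000) = 0.996100
Parallel (D and E): 1 − (1 − 0.760000)(1 − 0.790000) = 0.949600
Series ([0.996100], C, and [0.949600]): 0.996100 × 0.900000 × 0.949600 = 0.8513

0.8513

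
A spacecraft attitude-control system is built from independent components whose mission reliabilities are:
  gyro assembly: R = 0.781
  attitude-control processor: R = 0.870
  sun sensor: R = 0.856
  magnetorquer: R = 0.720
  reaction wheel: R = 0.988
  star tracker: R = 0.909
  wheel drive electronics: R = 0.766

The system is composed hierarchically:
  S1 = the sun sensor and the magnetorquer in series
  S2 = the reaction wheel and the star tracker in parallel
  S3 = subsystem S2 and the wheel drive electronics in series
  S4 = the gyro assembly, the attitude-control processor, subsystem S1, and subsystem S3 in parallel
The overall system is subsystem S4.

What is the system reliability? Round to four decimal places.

Series (sun sensor and magnetorquer): 0.856000 × 0.720000 = 0.616320
Parallel (reaction wheel and star tracker): 1 − (1 − 0.988000)(1 − 0.909000) = 0.998908
Series ([0.998908] and wheel drive electronics): 0.998908 × 0.766000 = 0.765164
Parallel (gyro assembly, attitude-control processor, [0.616320], and [0.765164]): 1 − (1 − 0.781000)(1 − 0.870000)(1 − 0.616320)(1 − 0.765164) = 0.9974

0.9974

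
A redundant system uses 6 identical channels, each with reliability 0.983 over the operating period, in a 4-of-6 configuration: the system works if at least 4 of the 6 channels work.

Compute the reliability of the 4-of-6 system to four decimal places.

R = Σ_{i=4}^{6} C(6,i) p^i (1−p)^{6−i} with p = 0.983
C(6,4)·0.983^4·0.017^2 = 0.004048
C(6,5)·0.983^5·0.017^1 = 0.093620
C(6,6)·0.983^6·0.017^0 = 0.902238
Sum = 0.9999

0.9999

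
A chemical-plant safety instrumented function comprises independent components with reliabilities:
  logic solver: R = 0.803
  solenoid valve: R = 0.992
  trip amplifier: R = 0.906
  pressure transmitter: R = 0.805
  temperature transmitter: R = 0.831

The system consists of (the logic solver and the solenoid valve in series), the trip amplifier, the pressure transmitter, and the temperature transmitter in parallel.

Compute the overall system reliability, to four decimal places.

0.9994

Series (logic solver and solenoid valve): 0.803000 × 0.992000 = 0.796576
Parallel ([0.796576], trip amplifier, pressure transmitter, and temperature transmitter): 1 − (1 − 0.796576)(1 − 0.906000)(1 − 0.805000)(1 − 0.831000) = 0.9994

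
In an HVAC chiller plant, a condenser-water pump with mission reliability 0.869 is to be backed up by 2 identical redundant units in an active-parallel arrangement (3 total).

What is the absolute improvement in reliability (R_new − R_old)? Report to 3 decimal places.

0.129

R_before = 0.869
R_after = 1 − (1 − 0.869)^3 = 0.998
ΔR = 0.998 − 0.869 = 0.129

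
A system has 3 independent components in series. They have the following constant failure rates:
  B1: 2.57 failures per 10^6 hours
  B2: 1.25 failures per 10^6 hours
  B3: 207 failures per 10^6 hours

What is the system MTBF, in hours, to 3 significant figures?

4740

Series of exponential components: λ_sys = Σ λ_i
λ_sys = 0.00000257 + 0.00000125 + 0.000207 = 2.1082e-04 /h
MTBF = 1 / λ_sys = 4740 h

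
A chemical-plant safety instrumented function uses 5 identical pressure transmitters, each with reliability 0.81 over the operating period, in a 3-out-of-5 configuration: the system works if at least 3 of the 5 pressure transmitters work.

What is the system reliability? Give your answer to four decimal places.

0.9495

R = Σ_{i=3}^{5} C(5,i) p^i (1−p)^{5−i} with p = 0.81
C(5,3)·0.81^3·0.19^2 = 0.191850
C(5,4)·0.81^4·0.19^1 = 0.408944
C(5,5)·0.81^5·0.19^0 = 0.348678
Sum = 0.9495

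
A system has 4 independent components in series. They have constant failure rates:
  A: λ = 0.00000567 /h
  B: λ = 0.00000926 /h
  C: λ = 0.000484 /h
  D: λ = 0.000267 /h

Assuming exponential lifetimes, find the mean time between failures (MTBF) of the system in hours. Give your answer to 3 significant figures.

1310

Series of exponential components: λ_sys = Σ λ_i
λ_sys = 0.00000567 + 0.00000926 + 0.000484 + 0.000267 = 7.6593e-04 /h
MTBF = 1 / λ_sys = 1310 h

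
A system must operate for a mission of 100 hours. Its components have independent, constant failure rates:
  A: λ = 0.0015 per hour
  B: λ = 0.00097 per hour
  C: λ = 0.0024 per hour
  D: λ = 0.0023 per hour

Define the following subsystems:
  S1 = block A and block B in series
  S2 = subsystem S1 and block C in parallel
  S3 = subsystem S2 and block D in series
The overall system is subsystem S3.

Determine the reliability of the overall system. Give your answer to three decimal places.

0.757

R(A) = exp(−0.0015 × 100) = 0.86071
R(B) = exp(−0.00097 × 100) = 0.90756
R(C) = exp(−0.0024 × 100) = 0.78663
R(D) = exp(−0.0023 × 100) = 0.79453
Series (A and B): 0.86071 × 0.90756 = 0.78115
Parallel ([0.78115] and C): 1 − (1 − 0.78115)(1 − 0.78663) = 0.95330
Series ([0.95330] and D): 0.95330 × 0.79453 = 0.757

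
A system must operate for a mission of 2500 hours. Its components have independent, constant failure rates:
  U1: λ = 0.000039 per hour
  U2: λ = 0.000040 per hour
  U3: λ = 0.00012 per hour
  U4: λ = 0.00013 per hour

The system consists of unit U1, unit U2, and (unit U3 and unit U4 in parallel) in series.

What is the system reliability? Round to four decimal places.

R(U1) = exp(−0.000039 × 2500) = 0.907102
R(U2) = exp(−0.000040 × 2500) = 0.904837
R(U3) = exp(−0.00012 × 2500) = 0.740818
R(U4) = exp(−0.00013 × 2500) = 0.722527
Parallel (U3 and U4): 1 − (1 − 0.740818)(1 − 0.722527) = 0.928084
Series (U1, U2, and [0.928084]): 0.907102 × 0.904837 × 0.928084 = 0.7618

0.7618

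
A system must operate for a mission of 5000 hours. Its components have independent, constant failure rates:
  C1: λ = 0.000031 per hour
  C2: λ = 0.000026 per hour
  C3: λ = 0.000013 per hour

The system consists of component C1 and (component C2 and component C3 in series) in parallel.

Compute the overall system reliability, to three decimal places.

0.975

R(C1) = exp(−0.000031 × 5000) = 0.85642
R(C2) = exp(−0.000026 × 5000) = 0.87810
R(C3) = exp(−0.000013 × 5000) = 0.93707
Series (C2 and C3): 0.87810 × 0.93707 = 0.82284
Parallel (C1 and [0.82284]): 1 − (1 − 0.85642)(1 − 0.82284) = 0.975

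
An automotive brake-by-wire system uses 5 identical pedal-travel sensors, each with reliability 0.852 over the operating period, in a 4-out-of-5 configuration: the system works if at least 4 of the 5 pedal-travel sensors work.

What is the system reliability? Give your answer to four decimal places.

0.8389

R = Σ_{i=4}^{5} C(5,i) p^i (1−p)^{5−i} with p = 0.852
C(5,4)·0.852^4·0.148^1 = 0.389933
C(5,5)·0.852^5·0.148^0 = 0.448950
Sum = 0.8389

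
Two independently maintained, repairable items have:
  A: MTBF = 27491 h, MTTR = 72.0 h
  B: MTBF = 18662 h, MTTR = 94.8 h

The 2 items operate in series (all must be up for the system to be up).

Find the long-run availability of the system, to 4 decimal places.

0.9923

A(A) = MTBF/(MTBF+MTTR) = 27491/(27491+72.0) = 0.997388
A(B) = MTBF/(MTBF+MTTR) = 18662/(18662+94.8) = 0.994946
Series availability: 0.997388 × 0.994946 = 0.9923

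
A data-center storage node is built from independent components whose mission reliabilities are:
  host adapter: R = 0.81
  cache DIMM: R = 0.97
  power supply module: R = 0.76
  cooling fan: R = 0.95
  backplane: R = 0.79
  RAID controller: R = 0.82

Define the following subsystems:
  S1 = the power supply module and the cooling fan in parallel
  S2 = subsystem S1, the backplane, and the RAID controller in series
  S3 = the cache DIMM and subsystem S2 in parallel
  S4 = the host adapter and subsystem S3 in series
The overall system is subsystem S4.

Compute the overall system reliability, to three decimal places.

0.801

Parallel (power supply module and cooling fan): 1 − (1 − 0.76000)(1 − 0.95000) = 0.98800
Series ([0.98800], backplane, and RAID controller): 0.98800 × 0.79000 × 0.82000 = 0.64003
Parallel (cache DIMM and [0.64003]): 1 − (1 − 0.97000)(1 − 0.64003) = 0.98920
Series (host adapter and [0.98920]): 0.81000 × 0.98920 = 0.801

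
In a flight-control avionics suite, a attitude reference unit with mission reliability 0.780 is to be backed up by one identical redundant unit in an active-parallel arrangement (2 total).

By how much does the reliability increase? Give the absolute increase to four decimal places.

R_before = 0.780
R_after = 1 − (1 − 0.780)^2 = 0.9516
ΔR = 0.9516 − 0.780 = 0.1716

0.1716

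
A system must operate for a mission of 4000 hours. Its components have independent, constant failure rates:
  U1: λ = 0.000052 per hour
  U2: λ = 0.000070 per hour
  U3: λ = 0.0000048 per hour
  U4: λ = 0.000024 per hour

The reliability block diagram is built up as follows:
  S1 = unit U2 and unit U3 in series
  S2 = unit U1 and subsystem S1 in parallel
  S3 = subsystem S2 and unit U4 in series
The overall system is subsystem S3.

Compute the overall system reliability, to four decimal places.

0.8643

R(U1) = exp(−0.000052 × 4000) = 0.812207
R(U2) = exp(−0.000070 × 4000) = 0.755784
R(U3) = exp(−0.0000048 × 4000) = 0.980983
R(U4) = exp(−0.000024 × 4000) = 0.908464
Series (U2 and U3): 0.755784 × 0.980983 = 0.741411
Parallel (U1 and [0.741411]): 1 − (1 − 0.812207)(1 − 0.741411) = 0.951439
Series ([0.951439] and U4): 0.951439 × 0.908464 = 0.8643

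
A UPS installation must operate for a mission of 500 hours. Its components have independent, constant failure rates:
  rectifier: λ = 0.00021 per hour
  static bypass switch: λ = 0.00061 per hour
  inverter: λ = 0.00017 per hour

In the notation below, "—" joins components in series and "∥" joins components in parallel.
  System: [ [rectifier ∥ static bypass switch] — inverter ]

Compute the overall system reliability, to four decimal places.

0.8944

R(rectifier) = exp(−0.00021 × 500) = 0.900325
R(static bypass switch) = exp(−0.00061 × 500) = 0.737123
R(inverter) = exp(−0.00017 × 500) = 0.918512
Parallel (rectifier and static bypass switch): 1 − (1 − 0.900325)(1 − 0.737123) = 0.973798
Series ([0.973798] and inverter): 0.973798 × 0.918512 = 0.8944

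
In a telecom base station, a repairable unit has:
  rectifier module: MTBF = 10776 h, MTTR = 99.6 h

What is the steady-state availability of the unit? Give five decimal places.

0.99084

A(rectifier module) = MTBF/(MTBF+MTTR) = 10776/(10776+99.6) = 0.99084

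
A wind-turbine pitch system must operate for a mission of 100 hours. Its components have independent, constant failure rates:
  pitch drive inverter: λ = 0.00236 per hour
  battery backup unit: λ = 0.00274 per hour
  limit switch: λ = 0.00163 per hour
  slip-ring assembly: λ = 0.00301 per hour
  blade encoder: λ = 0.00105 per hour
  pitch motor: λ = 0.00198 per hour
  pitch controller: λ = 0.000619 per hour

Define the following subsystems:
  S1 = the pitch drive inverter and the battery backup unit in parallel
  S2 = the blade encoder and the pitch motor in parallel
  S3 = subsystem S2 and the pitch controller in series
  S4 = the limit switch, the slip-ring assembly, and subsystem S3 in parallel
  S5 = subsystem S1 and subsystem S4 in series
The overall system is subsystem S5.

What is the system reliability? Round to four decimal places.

R(pitch drive inverter) = exp(−0.00236 × 100) = 0.789781
R(battery backup unit) = exp(−0.00274 × 100) = 0.760332
R(limit switch) = exp(−0.00163 × 100) = 0.849591
R(slip-ring assembly) = exp(−0.00301 × 100) = 0.740078
R(blade encoder) = exp(−0.00105 × 100) = 0.900325
R(pitch motor) = exp(−0.00198 × 100) = 0.820370
R(pitch controller) = exp(−0.000619 × 100) = 0.939977
Parallel (pitch drive inverter and battery backup unit): 1 − (1 − 0.789781)(1 − 0.760332) = 0.949617
Parallel (blade encoder and pitch motor): 1 − (1 − 0.900325)(1 − 0.820370) = 0.982095
Series ([0.982095] and pitch controller): 0.982095 × 0.939977 = 0.923147
Parallel (limit switch, slip-ring assembly, and [0.923147]): 1 − (1 − 0.849591)(1 − 0.740078)(1 − 0.923147) = 0.996995
Series ([0.949617] and [0.996995]): 0.949617 × 0.996995 = 0.9468

0.9468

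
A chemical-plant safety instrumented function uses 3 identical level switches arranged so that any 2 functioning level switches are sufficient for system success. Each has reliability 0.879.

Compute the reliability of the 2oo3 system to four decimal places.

R = Σ_{i=2}^{3} C(3,i) p^i (1−p)^{3−i} with p = 0.879
C(3,2)·0.879^2·0.121^1 = 0.280469
C(3,3)·0.879^3·0.121^0 = 0.679151
Sum = 0.9596

0.9596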